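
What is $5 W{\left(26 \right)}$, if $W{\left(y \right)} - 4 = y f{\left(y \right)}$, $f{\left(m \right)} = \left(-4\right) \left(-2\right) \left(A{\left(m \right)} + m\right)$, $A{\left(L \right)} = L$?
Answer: $54100$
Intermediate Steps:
$f{\left(m \right)} = 16 m$ ($f{\left(m \right)} = \left(-4\right) \left(-2\right) \left(m + m\right) = 8 \cdot 2 m = 16 m$)
$W{\left(y \right)} = 4 + 16 y^{2}$ ($W{\left(y \right)} = 4 + y 16 y = 4 + 16 y^{2}$)
$5 W{\left(26 \right)} = 5 \left(4 + 16 \cdot 26^{2}\right) = 5 \left(4 + 16 \cdot 676\right) = 5 \left(4 + 10816\right) = 5 \cdot 10820 = 54100$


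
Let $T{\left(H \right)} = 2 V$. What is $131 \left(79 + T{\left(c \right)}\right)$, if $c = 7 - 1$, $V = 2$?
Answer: $10873$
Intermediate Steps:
$c = 6$ ($c = 7 - 1 = 6$)
$T{\left(H \right)} = 4$ ($T{\left(H \right)} = 2 \cdot 2 = 4$)
$131 \left(79 + T{\left(c \right)}\right) = 131 \left(79 + 4\right) = 131 \cdot 83 = 10873$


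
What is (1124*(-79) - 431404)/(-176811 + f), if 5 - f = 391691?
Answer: 10200/11147 ≈ 0.91504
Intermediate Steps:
f = -391686 (f = 5 - 1*391691 = 5 - 391691 = -391686)
(1124*(-79) - 431404)/(-176811 + f) = (1124*(-79) - 431404)/(-176811 - 391686) = (-88796 - 431404)/(-568497) = -520200*(-1/568497) = 10200/11147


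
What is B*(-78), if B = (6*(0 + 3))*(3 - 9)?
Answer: 8424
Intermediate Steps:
B = -108 (B = (6*3)*(-6) = 18*(-6) = -108)
B*(-78) = -108*(-78) = 8424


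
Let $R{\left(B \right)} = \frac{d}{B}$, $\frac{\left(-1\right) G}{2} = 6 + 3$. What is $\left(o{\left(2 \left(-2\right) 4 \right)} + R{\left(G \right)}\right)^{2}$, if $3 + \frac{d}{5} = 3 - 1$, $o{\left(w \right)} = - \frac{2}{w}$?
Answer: $\frac{841}{5184} \approx 0.16223$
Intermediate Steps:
$G = -18$ ($G = - 2 \left(6 + 3\right) = \left(-2\right) 9 = -18$)
$d = -5$ ($d = -15 + 5 \left(3 - 1\right) = -15 + 5 \cdot 2 = -15 + 10 = -5$)
$R{\left(B \right)} = - \frac{5}{B}$
$\left(o{\left(2 \left(-2\right) 4 \right)} + R{\left(G \right)}\right)^{2} = \left(- \frac{2}{2 \left(-2\right) 4} - \frac{5}{-18}\right)^{2} = \left(- \frac{2}{\left(-4\right) 4} - - \frac{5}{18}\right)^{2} = \left(- \frac{2}{-16} + \frac{5}{18}\right)^{2} = \left(\left(-2\right) \left(- \frac{1}{16}\right) + \frac{5}{18}\right)^{2} = \left(\frac{1}{8} + \frac{5}{18}\right)^{2} = \left(\frac{29}{72}\right)^{2} = \frac{841}{5184}$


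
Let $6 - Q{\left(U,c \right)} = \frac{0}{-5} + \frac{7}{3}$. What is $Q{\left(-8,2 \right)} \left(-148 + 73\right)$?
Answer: $-275$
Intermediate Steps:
$Q{\left(U,c \right)} = \frac{11}{3}$ ($Q{\left(U,c \right)} = 6 - \left(\frac{0}{-5} + \frac{7}{3}\right) = 6 - \left(0 \left(- \frac{1}{5}\right) + 7 \cdot \frac{1}{3}\right) = 6 - \left(0 + \frac{7}{3}\right) = 6 - \frac{7}{3} = \frac{11}{3}$)
$Q{\left(-8,2 \right)} \left(-148 + 73\right) = \frac{11 \left(-148 + 73\right)}{3} = \frac{11}{3} \left(-75\right) = -275$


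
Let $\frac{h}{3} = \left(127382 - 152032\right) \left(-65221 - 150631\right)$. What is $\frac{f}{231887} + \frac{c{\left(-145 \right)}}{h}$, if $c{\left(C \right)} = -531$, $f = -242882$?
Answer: $- \frac{1292314879731599}{1233813172646600} \approx -1.0474$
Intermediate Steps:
$h = 15962255400$ ($h = 3 \left(127382 - 152032\right) \left(-65221 - 150631\right) = 3 \left(\left(-24650\right) \left(-215852\right)\right) = 3 \cdot 5320751800 = 15962255400$)
$\frac{f}{231887} + \frac{c{\left(-145 \right)}}{h} = - \frac{242882}{231887} - \frac{531}{15962255400} = \left(-242882\right) \frac{1}{231887} - \frac{177}{5320751800} = - \frac{242882}{231887} - \frac{177}{5320751800} = - \frac{1292314879731599}{1233813172646600}$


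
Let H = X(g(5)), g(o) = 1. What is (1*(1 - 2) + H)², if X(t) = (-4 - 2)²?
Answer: 1225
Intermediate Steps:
X(t) = 36 (X(t) = (-6)² = 36)
H = 36
(1*(1 - 2) + H)² = (1*(1 - 2) + 36)² = (1*(-1) + 36)² = (-1 + 36)² = 35² = 1225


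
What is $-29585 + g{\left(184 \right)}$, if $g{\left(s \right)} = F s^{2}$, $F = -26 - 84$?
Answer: $-3753745$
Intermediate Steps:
$F = -110$ ($F = -26 - 84 = -110$)
$g{\left(s \right)} = - 110 s^{2}$
$-29585 + g{\left(184 \right)} = -29585 - 110 \cdot 184^{2} = -29585 - 3724160 = -3753745$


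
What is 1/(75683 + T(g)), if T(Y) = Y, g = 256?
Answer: 1/75939 ≈ 1.3168e-5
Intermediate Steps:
1/(75683 + T(g)) = 1/(75683 + 256) = 1/75939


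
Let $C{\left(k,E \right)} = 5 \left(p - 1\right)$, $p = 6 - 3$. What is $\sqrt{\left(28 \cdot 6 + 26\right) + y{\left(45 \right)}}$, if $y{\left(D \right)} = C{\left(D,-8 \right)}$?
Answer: $2 \sqrt{51} \approx 14.283$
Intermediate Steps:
$p = 3$ ($p = 6 - 3 = 3$)
$C{\left(k,E \right)} = 10$ ($C{\left(k,E \right)} = 5 \left(3 - 1\right) = 5 \cdot 2 = 10$)
$y{\left(D \right)} = 10$
$\sqrt{\left(28 \cdot 6 + 26\right) + y{\left(45 \right)}} = \sqrt{\left(28 \cdot 6 + 26\right) + 10} = \sqrt{\left(168 + 26\right) + 10} = \sqrt{194 + 10} = \sqrt{204} = 2 \sqrt{51}$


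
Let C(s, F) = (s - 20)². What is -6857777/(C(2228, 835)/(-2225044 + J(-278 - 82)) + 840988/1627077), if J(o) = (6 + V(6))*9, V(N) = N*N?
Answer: 12411557583044715057/3030756256660 ≈ 4.0952e+6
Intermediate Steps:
V(N) = N²
C(s, F) = (-20 + s)²
J(o) = 378 (J(o) = (6 + 6²)*9 = (6 + 36)*9 = 42*9 = 378)
-6857777/(C(2228, 835)/(-2225044 + J(-278 - 82)) + 840988/1627077) = -6857777/((-20 + 2228)²/(-2225044 + 378) + 840988/1627077) = -6857777/(2208²/(-2224666) + 840988*(1/1627077)) = -6857777/(4875264*(-1/2224666) + 840988/1627077) = -6857777/(-2437632/1112333 + 840988/1627077) = -6857777/(-3030756256660/1809851440641) = -6857777*(-1809851440641/3030756256660) = 12411557583044715057/3030756256660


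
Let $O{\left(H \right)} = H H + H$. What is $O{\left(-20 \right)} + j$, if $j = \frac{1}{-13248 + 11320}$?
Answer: $\frac{732639}{1928} \approx 380.0$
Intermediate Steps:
$O{\left(H \right)} = H + H^{2}$ ($O{\left(H \right)} = H^{2} + H = H + H^{2}$)
$j = - \frac{1}{1928}$ ($j = \frac{1}{-1928} = - \frac{1}{1928} \approx -0.00051867$)
$O{\left(-20 \right)} + j = - 20 \left(1 - 20\right) - \frac{1}{1928} = \left(-20\right) \left(-19\right) - \frac{1}{1928} = 380 - \frac{1}{1928} = \frac{732639}{1928}$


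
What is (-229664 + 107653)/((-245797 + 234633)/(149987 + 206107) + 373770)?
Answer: -21723692517/66548621608 ≈ -0.32643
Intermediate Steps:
(-229664 + 107653)/((-245797 + 234633)/(149987 + 206107) + 373770) = -122011/(-11164/356094 + 373770) = -122011/(-11164*1/356094 + 373770) = -122011/(-5582/178047 + 373770) = -122011/66548621608/178047 = -122011*178047/66548621608 = -21723692517/66548621608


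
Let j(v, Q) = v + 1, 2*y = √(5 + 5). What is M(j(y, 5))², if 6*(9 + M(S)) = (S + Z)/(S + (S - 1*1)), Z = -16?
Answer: 439117/5832 + 7223*√10/1458 ≈ 90.960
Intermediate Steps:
y = √10/2 (y = √(5 + 5)/2 = √10/2 ≈ 1.5811)
j(v, Q) = 1 + v
M(S) = -9 + (-16 + S)/(6*(-1 + 2*S)) (M(S) = -9 + ((S - 16)/(S + (S - 1*1)))/6 = -9 + ((-16 + S)/(S + (S - 1)))/6 = -9 + ((-16 + S)/(S + (-1 + S)))/6 = -9 + ((-16 + S)/(-1 + 2*S))/6 = -9 + (-16 + S)/(6*(-1 + 2*S)))
M(j(y, 5))² = ((38 - 107*(1 + √10/2))/(6*(-1 + 2*(1 + √10/2))))² = ((38 + (-107 - 107*√10/2))/(6*(-1 + (2 + √10))))² = ((-69 - 107*√10/2)/(6*(1 + √10)))² = (-69 - 107*√10/2)²/(36*(1 + √10)²)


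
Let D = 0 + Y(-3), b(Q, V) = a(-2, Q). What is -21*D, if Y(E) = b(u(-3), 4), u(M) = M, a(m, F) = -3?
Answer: 63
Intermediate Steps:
b(Q, V) = -3
Y(E) = -3
D = -3 (D = 0 - 3 = -3)
-21*D = -21*(-3) = 63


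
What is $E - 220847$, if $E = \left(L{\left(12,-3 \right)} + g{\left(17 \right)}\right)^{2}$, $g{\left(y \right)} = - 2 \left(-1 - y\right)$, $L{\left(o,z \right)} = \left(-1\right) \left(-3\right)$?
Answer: $-219326$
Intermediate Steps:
$L{\left(o,z \right)} = 3$
$g{\left(y \right)} = 2 + 2 y$
$E = 1521$ ($E = \left(3 + \left(2 + 2 \cdot 17\right)\right)^{2} = \left(3 + \left(2 + 34\right)\right)^{2} = \left(3 + 36\right)^{2} = 39^{2} = 1521$)
$E - 220847 = 1521 - 220847 = -219326$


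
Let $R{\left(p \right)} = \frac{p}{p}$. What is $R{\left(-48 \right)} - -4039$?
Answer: $4040$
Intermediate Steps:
$R{\left(p \right)} = 1$
$R{\left(-48 \right)} - -4039 = 1 - -4039 = 1 + 4039 = 4040$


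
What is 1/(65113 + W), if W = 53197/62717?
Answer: 62717/4083745218 ≈ 1.5358e-5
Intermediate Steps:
W = 53197/62717 (W = 53197*(1/62717) = 53197/62717 ≈ 0.84821)
1/(65113 + W) = 1/(65113 + 53197/62717) = 1/(4083745218/62717) = 62717/4083745218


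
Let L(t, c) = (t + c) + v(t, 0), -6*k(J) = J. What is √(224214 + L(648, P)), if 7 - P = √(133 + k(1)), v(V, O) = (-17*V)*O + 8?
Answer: √(8095572 - 6*√4782)/6 ≈ 474.20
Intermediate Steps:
k(J) = -J/6
v(V, O) = 8 - 17*O*V (v(V, O) = -17*O*V + 8 = 8 - 17*O*V)
P = 7 - √4782/6 (P = 7 - √(133 - ⅙*1) = 7 - √(133 - ⅙) = 7 - √(797/6) = 7 - √4782/6 ≈ -4.5253)
L(t, c) = 8 + c + t (L(t, c) = (t + c) + (8 - 17*0*t) = (c + t) + (8 + 0) = (c + t) + 8 = 8 + c + t)
√(224214 + L(648, P)) = √(224214 + (8 + (7 - √4782/6) + 648)) = √(224214 + (663 - √4782/6)) = √(224877 - √4782/6)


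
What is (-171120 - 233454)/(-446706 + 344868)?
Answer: 67429/16973 ≈ 3.9727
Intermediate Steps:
(-171120 - 233454)/(-446706 + 344868) = -404574/(-101838) = -404574*(-1/101838) = 67429/16973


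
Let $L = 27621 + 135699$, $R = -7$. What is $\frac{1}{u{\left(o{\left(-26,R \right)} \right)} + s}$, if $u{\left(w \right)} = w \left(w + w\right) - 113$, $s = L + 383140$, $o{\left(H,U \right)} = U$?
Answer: $\frac{1}{546445} \approx 1.83 \cdot 10^{-6}$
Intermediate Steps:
$L = 163320$
$s = 546460$ ($s = 163320 + 383140 = 546460$)
$u{\left(w \right)} = -113 + 2 w^{2}$ ($u{\left(w \right)} = w 2 w - 113 = 2 w^{2} - 113 = -113 + 2 w^{2}$)
$\frac{1}{u{\left(o{\left(-26,R \right)} \right)} + s} = \frac{1}{\left(-113 + 2 \left(-7\right)^{2}\right) + 546460} = \frac{1}{\left(-113 + 2 \cdot 49\right) + 546460} = \frac{1}{\left(-113 + 98\right) + 546460} = \frac{1}{-15 + 546460} = \frac{1}{546445}$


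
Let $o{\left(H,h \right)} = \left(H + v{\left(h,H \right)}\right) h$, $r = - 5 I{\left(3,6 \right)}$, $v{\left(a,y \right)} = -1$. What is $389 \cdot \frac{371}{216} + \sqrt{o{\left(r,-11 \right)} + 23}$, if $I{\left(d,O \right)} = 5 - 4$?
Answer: $\frac{144319}{216} + \sqrt{89} \approx 677.58$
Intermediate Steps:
$I{\left(d,O \right)} = 1$ ($I{\left(d,O \right)} = 5 - 4 = 1$)
$r = -5$ ($r = \left(-5\right) 1 = -5$)
$o{\left(H,h \right)} = h \left(-1 + H\right)$ ($o{\left(H,h \right)} = \left(H - 1\right) h = \left(-1 + H\right) h = h \left(-1 + H\right)$)
$389 \cdot \frac{371}{216} + \sqrt{o{\left(r,-11 \right)} + 23} = 389 \cdot \frac{371}{216} + \sqrt{- 11 \left(-1 - 5\right) + 23} = 389 \cdot 371 \cdot \frac{1}{216} + \sqrt{\left(-11\right) \left(-6\right) + 23} = 389 \cdot \frac{371}{216} + \sqrt{66 + 23} = \frac{144319}{216} + \sqrt{89}$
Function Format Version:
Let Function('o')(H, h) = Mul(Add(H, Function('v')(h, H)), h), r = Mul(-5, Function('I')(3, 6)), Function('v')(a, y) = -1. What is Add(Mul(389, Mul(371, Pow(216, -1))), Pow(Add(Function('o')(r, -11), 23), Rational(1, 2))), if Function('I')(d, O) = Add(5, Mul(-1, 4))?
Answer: Add(Rational(144319, 216), Pow(89, Rational(1, 2))) ≈ 677.58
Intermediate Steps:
Function('I')(d, O) = 1 (Function('I')(d, O) = Add(5, -4) = 1)
r = -5 (r = Mul(-5, 1) = -5)
Function('o')(H, h) = Mul(h, Add(-1, H)) (Function('o')(H, h) = Mul(Add(H, -1), h) = Mul(Add(-1, H), h) = Mul(h, Add(-1, H)))
Add(Mul(389, Mul(371, Pow(216, -1))), Pow(Add(Function('o')(r, -11), 23), Rational(1, 2))) = Add(Mul(389, Mul(371, Pow(216, -1))), Pow(Add(Mul(-11, Add(-1, -5)), 23), Rational(1, 2))) = Add(Mul(389, Mul(371, Rational(1, 216))), Pow(Add(Mul(-11, -6), 23), Rational(1, 2))) = Add(Mul(389, Rational(371, 216)), Pow(Add(66, 23), Rational(1, 2))) = Add(Rational(144319, 216), Pow(89, Rational(1, 2)))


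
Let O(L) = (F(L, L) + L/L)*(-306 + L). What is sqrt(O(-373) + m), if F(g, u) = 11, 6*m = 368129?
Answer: 13*sqrt(11334)/6 ≈ 230.67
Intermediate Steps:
m = 368129/6 (m = (1/6)*368129 = 368129/6 ≈ 61355.)
O(L) = -3672 + 12*L (O(L) = (11 + L/L)*(-306 + L) = (11 + 1)*(-306 + L) = 12*(-306 + L) = -3672 + 12*L)
sqrt(O(-373) + m) = sqrt((-3672 + 12*(-373)) + 368129/6) = sqrt((-3672 - 4476) + 368129/6) = sqrt(-8148 + 368129/6) = sqrt(319241/6) = 13*sqrt(11334)/6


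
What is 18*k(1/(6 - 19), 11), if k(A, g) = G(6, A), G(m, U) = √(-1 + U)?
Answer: 18*I*√182/13 ≈ 18.679*I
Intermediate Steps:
k(A, g) = √(-1 + A)
18*k(1/(6 - 19), 11) = 18*√(-1 + 1/(6 - 19)) = 18*√(-1 + 1/(-13)) = 18*√(-1 - 1/13) = 18*√(-14/13) = 18*(I*√182/13) = 18*I*√182/13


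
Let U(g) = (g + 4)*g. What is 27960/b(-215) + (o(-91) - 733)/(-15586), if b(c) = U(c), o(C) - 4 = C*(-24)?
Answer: 73955697/141411778 ≈ 0.52298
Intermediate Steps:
U(g) = g*(4 + g) (U(g) = (4 + g)*g = g*(4 + g))
o(C) = 4 - 24*C (o(C) = 4 + C*(-24) = 4 - 24*C)
b(c) = c*(4 + c)
27960/b(-215) + (o(-91) - 733)/(-15586) = 27960/((-215*(4 - 215))) + ((4 - 24*(-91)) - 733)/(-15586) = 27960/((-215*(-211))) + ((4 + 2184) - 733)*(-1/15586) = 27960/45365 + (2188 - 733)*(-1/15586) = 27960*(1/45365) + 1455*(-1/15586) = 5592/9073 - 1455/15586 = 73955697/141411778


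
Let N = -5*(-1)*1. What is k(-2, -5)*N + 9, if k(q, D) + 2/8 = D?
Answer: -69/4 ≈ -17.250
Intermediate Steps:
k(q, D) = -¼ + D
N = 5 (N = 5*1 = 5)
k(-2, -5)*N + 9 = (-¼ - 5)*5 + 9 = -21/4*5 + 9 = -105/4 + 9 = -69/4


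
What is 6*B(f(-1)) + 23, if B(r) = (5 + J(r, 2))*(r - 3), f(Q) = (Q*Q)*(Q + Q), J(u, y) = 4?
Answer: -247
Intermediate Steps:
f(Q) = 2*Q³ (f(Q) = Q²*(2*Q) = 2*Q³)
B(r) = -27 + 9*r (B(r) = (5 + 4)*(r - 3) = 9*(-3 + r) = -27 + 9*r)
6*B(f(-1)) + 23 = 6*(-27 + 9*(2*(-1)³)) + 23 = 6*(-27 + 9*(2*(-1))) + 23 = 6*(-27 + 9*(-2)) + 23 = 6*(-27 - 18) + 23 = 6*(-45) + 23 = -270 + 23 = -247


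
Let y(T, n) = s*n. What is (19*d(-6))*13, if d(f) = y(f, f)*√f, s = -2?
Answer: 2964*I*√6 ≈ 7260.3*I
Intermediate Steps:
y(T, n) = -2*n
d(f) = -2*f^(3/2) (d(f) = (-2*f)*√f = -2*f^(3/2))
(19*d(-6))*13 = (19*(-(-12)*I*√6))*13 = (19*(12*I*√6))*13 = (228*I*√6)*13 = 2964*I*√6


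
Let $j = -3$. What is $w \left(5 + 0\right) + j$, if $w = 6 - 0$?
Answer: $27$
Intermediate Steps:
$w = 6$ ($w = 6 + 0 = 6$)
$w \left(5 + 0\right) + j = 6 \left(5 + 0\right) - 3 = 6 \cdot 5 - 3 = 30 - 3 = 27$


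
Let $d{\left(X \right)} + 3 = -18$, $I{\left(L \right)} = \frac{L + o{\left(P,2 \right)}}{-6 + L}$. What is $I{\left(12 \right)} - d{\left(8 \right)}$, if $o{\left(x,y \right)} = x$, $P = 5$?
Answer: $\frac{143}{6} \approx 23.833$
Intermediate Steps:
$I{\left(L \right)} = \frac{5 + L}{-6 + L}$ ($I{\left(L \right)} = \frac{L + 5}{-6 + L} = \frac{5 + L}{-6 + L}$)
$d{\left(X \right)} = -21$ ($d{\left(X \right)} = -3 - 18 = -21$)
$I{\left(12 \right)} - d{\left(8 \right)} = \frac{5 + 12}{-6 + 12} - -21 = \frac{1}{6} \cdot 17 + 21 = \frac{17}{6} + 21 = \frac{143}{6}$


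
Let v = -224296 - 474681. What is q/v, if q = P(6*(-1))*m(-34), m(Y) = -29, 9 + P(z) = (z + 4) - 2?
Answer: -377/698977 ≈ -0.00053936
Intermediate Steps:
P(z) = -7 + z (P(z) = -9 + ((z + 4) - 2) = -9 + ((4 + z) - 2) = -9 + (2 + z) = -7 + z)
q = 377 (q = (-7 + 6*(-1))*(-29) = (-7 - 6)*(-29) = -13*(-29) = 377)
v = -698977
q/v = 377/(-698977) = 377*(-1/698977) = -377/698977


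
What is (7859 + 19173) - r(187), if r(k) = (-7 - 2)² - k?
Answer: 27138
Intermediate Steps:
r(k) = 81 - k (r(k) = (-9)² - k = 81 - k)
(7859 + 19173) - r(187) = (7859 + 19173) - (81 - 1*187) = 27032 - (81 - 187) = 27032 - 1*(-106) = 27032 + 106 = 27138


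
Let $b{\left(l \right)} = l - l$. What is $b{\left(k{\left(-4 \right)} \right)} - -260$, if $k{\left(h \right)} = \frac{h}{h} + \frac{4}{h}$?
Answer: $260$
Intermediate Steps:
$k{\left(h \right)} = 1 + \frac{4}{h}$
$b{\left(l \right)} = 0$
$b{\left(k{\left(-4 \right)} \right)} - -260 = 0 - -260 = 0 + 260 = 260$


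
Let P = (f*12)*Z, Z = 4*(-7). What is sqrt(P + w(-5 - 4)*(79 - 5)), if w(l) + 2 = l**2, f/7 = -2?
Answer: 5*sqrt(422) ≈ 102.71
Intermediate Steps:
f = -14 (f = 7*(-2) = -14)
Z = -28
w(l) = -2 + l**2
P = 4704 (P = -14*12*(-28) = -168*(-28) = 4704)
sqrt(P + w(-5 - 4)*(79 - 5)) = sqrt(4704 + (-2 + (-5 - 4)**2)*(79 - 5)) = sqrt(4704 + (-2 + (-9)**2)*74) = sqrt(4704 + (-2 + 81)*74) = sqrt(4704 + 79*74) = sqrt(4704 + 5846) = sqrt(10550) = 5*sqrt(422)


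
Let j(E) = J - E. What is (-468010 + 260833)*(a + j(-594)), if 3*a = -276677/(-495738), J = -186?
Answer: -41922955780351/495738 ≈ -8.4567e+7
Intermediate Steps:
a = 276677/1487214 (a = (-276677/(-495738))/3 = (-276677*(-1/495738))/3 = (1/3)*(276677/495738) = 276677/1487214 ≈ 0.18604)
j(E) = -186 - E
(-468010 + 260833)*(a + j(-594)) = (-468010 + 260833)*(276677/1487214 + (-186 - 1*(-594))) = -207177*(276677/1487214 + (-186 + 594)) = -207177*(276677/1487214 + 408) = -207177*607059989/1487214 = -41922955780351/495738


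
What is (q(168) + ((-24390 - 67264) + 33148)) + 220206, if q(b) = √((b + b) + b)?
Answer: 161700 + 6*√14 ≈ 1.6172e+5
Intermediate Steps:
q(b) = √3*√b (q(b) = √(2*b + b) = √(3*b) = √3*√b)
(q(168) + ((-24390 - 67264) + 33148)) + 220206 = (√3*√168 + ((-24390 - 67264) + 33148)) + 220206 = (√3*(2*√42) + (-91654 + 33148)) + 220206 = (6*√14 - 58506) + 220206 = (-58506 + 6*√14) + 220206 = 161700 + 6*√14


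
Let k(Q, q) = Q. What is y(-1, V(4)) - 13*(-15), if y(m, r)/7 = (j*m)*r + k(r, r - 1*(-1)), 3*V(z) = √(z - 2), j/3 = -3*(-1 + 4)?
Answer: 195 + 196*√2/3 ≈ 287.40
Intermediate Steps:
j = -27 (j = 3*(-3*(-1 + 4)) = 3*(-3*3) = 3*(-9) = -27)
V(z) = √(-2 + z)/3 (V(z) = √(z - 2)/3 = √(-2 + z)/3)
y(m, r) = 7*r - 189*m*r (y(m, r) = 7*((-27*m)*r + r) = 7*(-27*m*r + r) = 7*(r - 27*m*r) = 7*r - 189*m*r)
y(-1, V(4)) - 13*(-15) = 7*(√(-2 + 4)/3)*(1 - 27*(-1)) - 13*(-15) = 7*(√2/3)*(1 + 27) + 195 = 7*(√2/3)*28 + 195 = 196*√2/3 + 195 = 195 + 196*√2/3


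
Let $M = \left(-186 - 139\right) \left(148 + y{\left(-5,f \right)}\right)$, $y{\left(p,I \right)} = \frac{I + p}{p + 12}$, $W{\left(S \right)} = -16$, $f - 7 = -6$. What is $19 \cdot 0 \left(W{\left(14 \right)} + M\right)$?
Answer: $0$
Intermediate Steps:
$f = 1$ ($f = 7 - 6 = 1$)
$y{\left(p,I \right)} = \frac{I + p}{12 + p}$
$M = - \frac{335400}{7}$ ($M = \left(-186 - 139\right) \left(148 + \frac{1 - 5}{12 - 5}\right) = - 325 \left(148 + \frac{1}{7} \left(-4\right)\right) = - 325 \left(148 - \frac{4}{7}\right) = \left(-325\right) \frac{1032}{7} = - \frac{335400}{7} \approx -47914.0$)
$19 \cdot 0 \left(W{\left(14 \right)} + M\right) = 19 \cdot 0 \left(-16 - \frac{335400}{7}\right) = 0 \left(- \frac{335512}{7}\right) = 0$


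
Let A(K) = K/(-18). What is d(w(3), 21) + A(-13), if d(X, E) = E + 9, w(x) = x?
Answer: 553/18 ≈ 30.722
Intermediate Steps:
d(X, E) = 9 + E
A(K) = -K/18 (A(K) = K*(-1/18) = -K/18)
d(w(3), 21) + A(-13) = (9 + 21) - 1/18*(-13) = 30 + 13/18 = 553/18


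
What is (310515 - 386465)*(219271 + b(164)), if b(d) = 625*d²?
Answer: -1293373132450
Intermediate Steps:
(310515 - 386465)*(219271 + b(164)) = (310515 - 386465)*(219271 + 625*164²) = -75950*(219271 + 625*26896) = -75950*(219271 + 16810000) = -75950*17029271 = -1293373132450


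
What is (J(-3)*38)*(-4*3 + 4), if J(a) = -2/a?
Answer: -608/3 ≈ -202.67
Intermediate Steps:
(J(-3)*38)*(-4*3 + 4) = (-2/(-3)*38)*(-4*3 + 4) = (-2*(-⅓)*38)*(-12 + 4) = ((⅔)*38)*(-8) = (76/3)*(-8) = -608/3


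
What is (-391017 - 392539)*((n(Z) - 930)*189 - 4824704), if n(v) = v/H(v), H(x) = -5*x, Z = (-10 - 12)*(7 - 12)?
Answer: 19590905119804/5 ≈ 3.9182e+12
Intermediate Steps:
Z = 110 (Z = -22*(-5) = 110)
n(v) = -1/5 (n(v) = v/((-5*v)) = v*(-1/(5*v)) = -1/5)
(-391017 - 392539)*((n(Z) - 930)*189 - 4824704) = (-391017 - 392539)*((-1/5 - 930)*189 - 4824704) = -783556*(-4651/5*189 - 4824704) = -783556*(-879039/5 - 4824704) = -783556*(-25002559/5) = 19590905119804/5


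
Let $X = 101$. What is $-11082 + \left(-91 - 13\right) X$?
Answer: $-21586$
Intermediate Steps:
$-11082 + \left(-91 - 13\right) X = -11082 + \left(-91 - 13\right) 101 = -11082 - 10504 = -21586$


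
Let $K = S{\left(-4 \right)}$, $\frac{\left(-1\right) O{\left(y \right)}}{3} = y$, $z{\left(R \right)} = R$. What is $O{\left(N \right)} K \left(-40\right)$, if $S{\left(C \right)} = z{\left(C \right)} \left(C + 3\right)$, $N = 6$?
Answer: $2880$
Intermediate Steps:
$O{\left(y \right)} = - 3 y$
$S{\left(C \right)} = C \left(3 + C\right)$ ($S{\left(C \right)} = C \left(C + 3\right) = C \left(3 + C\right)$)
$K = 4$ ($K = - 4 \left(3 - 4\right) = \left(-4\right) \left(-1\right) = 4$)
$O{\left(N \right)} K \left(-40\right) = \left(-3\right) 6 \cdot 4 \left(-40\right) = \left(-18\right) 4 \left(-40\right) = \left(-72\right) \left(-40\right) = 2880$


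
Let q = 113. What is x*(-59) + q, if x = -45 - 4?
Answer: 3004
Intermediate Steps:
x = -49
x*(-59) + q = -49*(-59) + 113 = 2891 + 113 = 3004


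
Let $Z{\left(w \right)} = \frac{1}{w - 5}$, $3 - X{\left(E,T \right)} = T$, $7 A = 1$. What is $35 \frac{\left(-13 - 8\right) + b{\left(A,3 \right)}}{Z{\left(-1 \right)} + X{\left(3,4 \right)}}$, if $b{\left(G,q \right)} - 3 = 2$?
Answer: $480$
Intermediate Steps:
$A = \frac{1}{7}$ ($A = \frac{1}{7} \cdot 1 = \frac{1}{7} \approx 0.14286$)
$X{\left(E,T \right)} = 3 - T$
$b{\left(G,q \right)} = 5$ ($b{\left(G,q \right)} = 3 + 2 = 5$)
$Z{\left(w \right)} = \frac{1}{-5 + w}$
$35 \frac{\left(-13 - 8\right) + b{\left(A,3 \right)}}{Z{\left(-1 \right)} + X{\left(3,4 \right)}} = 35 \frac{\left(-13 - 8\right) + 5}{\frac{1}{-5 - 1} + \left(3 - 4\right)} = 35 \frac{\left(-13 - 8\right) + 5}{\frac{1}{-6} + \left(3 - 4\right)} = 35 \frac{-21 + 5}{- \frac{1}{6} - 1} = 35 \left(- \frac{16}{- \frac{7}{6}}\right) = 35 \left(\left(-16\right) \left(- \frac{6}{7}\right)\right) = 35 \cdot \frac{96}{7} = 480$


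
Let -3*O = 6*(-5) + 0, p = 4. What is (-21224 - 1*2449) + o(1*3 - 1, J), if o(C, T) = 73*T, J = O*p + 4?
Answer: -20461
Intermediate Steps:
O = 10 (O = -(6*(-5) + 0)/3 = -(-30 + 0)/3 = -⅓*(-30) = 10)
J = 44 (J = 10*4 + 4 = 40 + 4 = 44)
(-21224 - 1*2449) + o(1*3 - 1, J) = (-21224 - 1*2449) + 73*44 = (-21224 - 2449) + 3212 = -23673 + 3212 = -20461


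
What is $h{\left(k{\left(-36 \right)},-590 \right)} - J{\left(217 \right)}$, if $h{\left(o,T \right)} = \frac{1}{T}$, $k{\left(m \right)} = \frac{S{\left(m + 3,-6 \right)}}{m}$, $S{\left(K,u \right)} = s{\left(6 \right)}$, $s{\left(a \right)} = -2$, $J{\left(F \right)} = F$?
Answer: $- \frac{128031}{590} \approx -217.0$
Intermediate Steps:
$S{\left(K,u \right)} = -2$
$k{\left(m \right)} = - \frac{2}{m}$
$h{\left(k{\left(-36 \right)},-590 \right)} - J{\left(217 \right)} = \frac{1}{-590} - 217 = - \frac{1}{590} - 217 = - \frac{128031}{590}$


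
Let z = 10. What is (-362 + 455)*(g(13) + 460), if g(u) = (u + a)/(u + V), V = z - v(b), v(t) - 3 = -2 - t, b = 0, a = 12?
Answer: 943485/22 ≈ 42886.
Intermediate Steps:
v(t) = 1 - t (v(t) = 3 + (-2 - t) = 1 - t)
V = 9 (V = 10 - (1 - 1*0) = 10 - (1 + 0) = 10 - 1*1 = 10 - 1 = 9)
g(u) = (12 + u)/(9 + u) (g(u) = (u + 12)/(u + 9) = (12 + u)/(9 + u))
(-362 + 455)*(g(13) + 460) = (-362 + 455)*((12 + 13)/(9 + 13) + 460) = 93*(25/22 + 460) = 93*(10145/22) = 943485/22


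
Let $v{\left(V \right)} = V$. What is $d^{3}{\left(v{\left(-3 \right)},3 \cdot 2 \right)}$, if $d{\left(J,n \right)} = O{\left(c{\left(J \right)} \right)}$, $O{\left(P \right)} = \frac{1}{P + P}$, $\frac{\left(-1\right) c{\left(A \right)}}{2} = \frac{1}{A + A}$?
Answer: $\frac{27}{8} \approx 3.375$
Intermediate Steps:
$c{\left(A \right)} = - \frac{1}{A}$ ($c{\left(A \right)} = - \frac{2}{A + A} = - \frac{2}{2 A} = - 2 \frac{1}{2 A} = - \frac{1}{A}$)
$O{\left(P \right)} = \frac{1}{2 P}$
$d{\left(J,n \right)} = - \frac{J}{2}$ ($d{\left(J,n \right)} = \frac{1}{2 \left(- \frac{1}{J}\right)} = \frac{\left(-1\right) J}{2} = - \frac{J}{2}$)
$d^{3}{\left(v{\left(-3 \right)},3 \cdot 2 \right)} = \left(\left(- \frac{1}{2}\right) \left(-3\right)\right)^{3} = \left(\frac{3}{2}\right)^{3} = \frac{27}{8}$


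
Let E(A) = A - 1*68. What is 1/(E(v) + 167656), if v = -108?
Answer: 1/167480 ≈ 5.9709e-6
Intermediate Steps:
E(A) = -68 + A (E(A) = A - 68 = -68 + A)
1/(E(v) + 167656) = 1/((-68 - 108) + 167656) = 1/(-176 + 167656) = 1/167480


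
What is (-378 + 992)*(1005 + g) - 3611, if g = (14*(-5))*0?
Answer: 613459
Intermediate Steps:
g = 0 (g = -70*0 = 0)
(-378 + 992)*(1005 + g) - 3611 = (-378 + 992)*(1005 + 0) - 3611 = 614*1005 - 3611 = 617070 - 3611 = 613459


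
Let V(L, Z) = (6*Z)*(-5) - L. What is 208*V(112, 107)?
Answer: -690976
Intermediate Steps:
V(L, Z) = -L - 30*Z (V(L, Z) = -30*Z - L = -L - 30*Z)
208*V(112, 107) = 208*(-1*112 - 30*107) = 208*(-112 - 3210) = 208*(-3322) = -690976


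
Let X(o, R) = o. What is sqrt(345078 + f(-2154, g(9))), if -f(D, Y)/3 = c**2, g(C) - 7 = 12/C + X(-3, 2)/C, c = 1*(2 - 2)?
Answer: 3*sqrt(38342) ≈ 587.43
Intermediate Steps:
c = 0 (c = 1*0 = 0)
g(C) = 7 + 9/C (g(C) = 7 + (12/C - 3/C) = 7 + 9/C)
f(D, Y) = 0 (f(D, Y) = -3*0**2 = -3*0 = 0)
sqrt(345078 + f(-2154, g(9))) = sqrt(345078 + 0) = sqrt(345078) = 3*sqrt(38342)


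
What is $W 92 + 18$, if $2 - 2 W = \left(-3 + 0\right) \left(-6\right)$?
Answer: $-718$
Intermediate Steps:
$W = -8$ ($W = 1 - \frac{\left(-3 + 0\right) \left(-6\right)}{2} = 1 - \frac{\left(-3\right) \left(-6\right)}{2} = 1 - 9 = -8$)
$W 92 + 18 = \left(-8\right) 92 + 18 = -736 + 18 = -718$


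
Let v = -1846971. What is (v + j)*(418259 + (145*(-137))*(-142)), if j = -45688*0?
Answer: -5982503449419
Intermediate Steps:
j = 0
(v + j)*(418259 + (145*(-137))*(-142)) = (-1846971 + 0)*(418259 + (145*(-137))*(-142)) = -1846971*(418259 - 19865*(-142)) = -1846971*(418259 + 2820830) = -1846971*3239089 = -5982503449419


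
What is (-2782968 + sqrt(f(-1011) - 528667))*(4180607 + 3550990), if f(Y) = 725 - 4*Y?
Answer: -21516787039896 + 7731597*I*sqrt(523898) ≈ -2.1517e+13 + 5.5962e+9*I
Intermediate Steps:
(-2782968 + sqrt(f(-1011) - 528667))*(4180607 + 3550990) = (-2782968 + sqrt((725 - 4*(-1011)) - 528667))*(4180607 + 3550990) = (-2782968 + sqrt((725 + 4044) - 528667))*7731597 = (-2782968 + sqrt(4769 - 528667))*7731597 = (-2782968 + sqrt(-523898))*7731597 = (-2782968 + I*sqrt(523898))*7731597 = -21516787039896 + 7731597*I*sqrt(523898)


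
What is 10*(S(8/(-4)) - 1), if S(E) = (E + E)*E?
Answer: 70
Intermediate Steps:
S(E) = 2*E² (S(E) = (2*E)*E = 2*E²)
10*(S(8/(-4)) - 1) = 10*(2*(8/(-4))² - 1) = 10*(2*(8*(-¼))² - 1) = 10*(2*(-2)² - 1) = 10*(2*4 - 1) = 10*(8 - 1) = 10*7 = 70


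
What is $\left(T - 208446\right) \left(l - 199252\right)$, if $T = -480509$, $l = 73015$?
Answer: $86971612335$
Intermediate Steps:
$\left(T - 208446\right) \left(l - 199252\right) = \left(-480509 - 208446\right) \left(73015 - 199252\right) = \left(-688955\right) \left(-126237\right) = 86971612335$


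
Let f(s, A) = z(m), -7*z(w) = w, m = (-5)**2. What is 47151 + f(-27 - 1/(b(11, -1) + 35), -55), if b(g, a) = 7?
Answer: 330032/7 ≈ 47147.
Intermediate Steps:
m = 25
z(w) = -w/7
f(s, A) = -25/7 (f(s, A) = -1/7*25 = -25/7)
47151 + f(-27 - 1/(b(11, -1) + 35), -55) = 47151 - 25/7 = 330032/7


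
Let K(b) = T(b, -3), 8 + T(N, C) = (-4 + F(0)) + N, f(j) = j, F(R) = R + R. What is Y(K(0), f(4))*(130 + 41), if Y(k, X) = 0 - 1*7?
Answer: -1197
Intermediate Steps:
F(R) = 2*R
T(N, C) = -12 + N (T(N, C) = -8 + ((-4 + 2*0) + N) = -8 + ((-4 + 0) + N) = -8 + (-4 + N) = -12 + N)
K(b) = -12 + b
Y(k, X) = -7 (Y(k, X) = 0 - 7 = -7)
Y(K(0), f(4))*(130 + 41) = -7*(130 + 41) = -7*171 = -1197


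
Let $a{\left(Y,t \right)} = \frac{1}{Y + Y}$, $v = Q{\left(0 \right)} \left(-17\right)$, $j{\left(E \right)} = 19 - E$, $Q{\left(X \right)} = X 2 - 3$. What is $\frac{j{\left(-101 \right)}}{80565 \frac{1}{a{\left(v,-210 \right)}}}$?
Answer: $\frac{4}{273921} \approx 1.4603 \cdot 10^{-5}$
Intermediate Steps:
$Q{\left(X \right)} = -3 + 2 X$ ($Q{\left(X \right)} = 2 X - 3 = -3 + 2 X$)
$v = 51$ ($v = \left(-3 + 2 \cdot 0\right) \left(-17\right) = \left(-3 + 0\right) \left(-17\right) = \left(-3\right) \left(-17\right) = 51$)
$a{\left(Y,t \right)} = \frac{1}{2 Y}$
$\frac{j{\left(-101 \right)}}{80565 \frac{1}{a{\left(v,-210 \right)}}} = \frac{19 - -101}{80565 \frac{1}{\frac{1}{2} \cdot \frac{1}{51}}} = \frac{19 + 101}{80565 \frac{1}{\frac{1}{2} \cdot \frac{1}{51}}} = \frac{120}{80565 \frac{1}{\frac{1}{102}}} = \frac{120}{80565 \cdot 102} = \frac{120}{8217630} = 120 \cdot \frac{1}{8217630} = \frac{4}{273921}$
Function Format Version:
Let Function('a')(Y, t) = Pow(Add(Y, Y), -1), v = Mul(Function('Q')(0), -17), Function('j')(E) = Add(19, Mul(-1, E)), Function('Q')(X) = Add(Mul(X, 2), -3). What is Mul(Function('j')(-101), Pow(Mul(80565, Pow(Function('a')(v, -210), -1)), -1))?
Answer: Rational(4, 273921) ≈ 1.4603e-5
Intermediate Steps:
Function('Q')(X) = Add(-3, Mul(2, X)) (Function('Q')(X) = Add(Mul(2, X), -3) = Add(-3, Mul(2, X)))
v = 51 (v = Mul(Add(-3, Mul(2, 0)), -17) = Mul(Add(-3, 0), -17) = Mul(-3, -17) = 51)
Function('a')(Y, t) = Mul(Rational(1, 2), Pow(Y, -1)) (Function('a')(Y, t) = Pow(Mul(2, Y), -1) = Mul(Rational(1, 2), Pow(Y, -1)))
Mul(Function('j')(-101), Pow(Mul(80565, Pow(Function('a')(v, -210), -1)), -1)) = Mul(Add(19, Mul(-1, -101)), Pow(Mul(80565, Pow(Mul(Rational(1, 2), Pow(51, -1)), -1)), -1)) = Mul(Add(19, 101), Pow(Mul(80565, Pow(Mul(Rational(1, 2), Rational(1, 51)), -1)), -1)) = Mul(120, Pow(Mul(80565, Pow(Rational(1, 102), -1)), -1)) = Mul(120, Pow(Mul(80565, 102), -1)) = Mul(120, Pow(8217630, -1)) = Mul(120, Rational(1, 8217630)) = Rational(4, 273921)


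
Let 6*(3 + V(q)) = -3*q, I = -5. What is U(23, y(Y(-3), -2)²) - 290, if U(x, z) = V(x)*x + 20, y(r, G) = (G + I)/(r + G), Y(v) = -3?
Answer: -1207/2 ≈ -603.50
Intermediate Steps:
V(q) = -3 - q/2 (V(q) = -3 + (-3*q)/6 = -3 - q/2)
y(r, G) = (-5 + G)/(G + r) (y(r, G) = (G - 5)/(r + G) = (-5 + G)/(G + r))
U(x, z) = 20 + x*(-3 - x/2) (U(x, z) = (-3 - x/2)*x + 20 = x*(-3 - x/2) + 20 = 20 + x*(-3 - x/2))
U(23, y(Y(-3), -2)²) - 290 = (20 - ½*23*(6 + 23)) - 290 = (20 - ½*23*29) - 290 = (20 - 667/2) - 290 = -627/2 - 290 = -1207/2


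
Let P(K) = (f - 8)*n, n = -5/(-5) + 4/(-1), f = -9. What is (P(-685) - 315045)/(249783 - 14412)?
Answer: -104998/78457 ≈ -1.3383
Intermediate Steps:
n = -3 (n = -5*(-1/5) + 4*(-1) = 1 - 4 = -3)
P(K) = 51 (P(K) = (-9 - 8)*(-3) = -17*(-3) = 51)
(P(-685) - 315045)/(249783 - 14412) = (51 - 315045)/(249783 - 14412) = -314994/235371 = -314994*1/235371 = -104998/78457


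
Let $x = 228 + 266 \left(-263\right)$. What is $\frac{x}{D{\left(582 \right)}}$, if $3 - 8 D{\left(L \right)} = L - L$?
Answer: $- \frac{557840}{3} \approx -1.8595 \cdot 10^{5}$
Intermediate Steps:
$D{\left(L \right)} = \frac{3}{8}$ ($D{\left(L \right)} = \frac{3}{8} - \frac{L - L}{8} = \frac{3}{8} - 0 = \frac{3}{8} + 0 = \frac{3}{8}$)
$x = -69730$ ($x = 228 - 69958 = -69730$)
$\frac{x}{D{\left(582 \right)}} = - \frac{69730}{\frac{3}{8}} = \left(-69730\right) \frac{8}{3} = - \frac{557840}{3}$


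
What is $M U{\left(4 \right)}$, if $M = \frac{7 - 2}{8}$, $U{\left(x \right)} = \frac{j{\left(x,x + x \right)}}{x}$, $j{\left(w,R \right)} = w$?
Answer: $\frac{5}{8} \approx 0.625$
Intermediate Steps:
$U{\left(x \right)} = 1$ ($U{\left(x \right)} = \frac{x}{x} = 1$)
$M = \frac{5}{8}$ ($M = 5 \cdot \frac{1}{8} = \frac{5}{8} \approx 0.625$)
$M U{\left(4 \right)} = \frac{5}{8} \cdot 1 = \frac{5}{8}$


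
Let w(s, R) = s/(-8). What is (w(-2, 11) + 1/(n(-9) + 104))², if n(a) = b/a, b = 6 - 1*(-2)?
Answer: 58081/861184 ≈ 0.067443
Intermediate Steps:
b = 8 (b = 6 + 2 = 8)
w(s, R) = -s/8 (w(s, R) = s*(-⅛) = -s/8)
n(a) = 8/a
(w(-2, 11) + 1/(n(-9) + 104))² = (-⅛*(-2) + 1/(8/(-9) + 104))² = (¼ + 1/(8*(-⅑) + 104))² = (¼ + 1/(-8/9 + 104))² = (¼ + 1/(928/9))² = (¼ + 9/928)² = (241/928)² = 58081/861184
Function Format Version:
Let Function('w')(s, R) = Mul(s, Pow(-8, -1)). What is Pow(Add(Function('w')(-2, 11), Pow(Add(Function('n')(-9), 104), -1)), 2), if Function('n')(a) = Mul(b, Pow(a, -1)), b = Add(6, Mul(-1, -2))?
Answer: Rational(58081, 861184) ≈ 0.067443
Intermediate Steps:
b = 8 (b = Add(6, 2) = 8)
Function('w')(s, R) = Mul(Rational(-1, 8), s) (Function('w')(s, R) = Mul(s, Rational(-1, 8)) = Mul(Rational(-1, 8), s))
Function('n')(a) = Mul(8, Pow(a, -1))
Pow(Add(Function('w')(-2, 11), Pow(Add(Function('n')(-9), 104), -1)), 2) = Pow(Add(Mul(Rational(-1, 8), -2), Pow(Add(Mul(8, Pow(-9, -1)), 104), -1)), 2) = Pow(Add(Rational(1, 4), Pow(Add(Mul(8, Rational(-1, 9)), 104), -1)), 2) = Pow(Add(Rational(1, 4), Pow(Add(Rational(-8, 9), 104), -1)), 2) = Pow(Add(Rational(1, 4), Pow(Rational(928, 9), -1)), 2) = Pow(Add(Rational(1, 4), Rational(9, 928)), 2) = Pow(Rational(241, 928), 2) = Rational(58081, 861184)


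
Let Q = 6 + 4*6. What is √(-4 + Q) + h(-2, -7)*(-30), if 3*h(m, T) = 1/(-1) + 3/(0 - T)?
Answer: 40/7 + √26 ≈ 10.813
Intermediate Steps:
Q = 30 (Q = 6 + 24 = 30)
h(m, T) = -⅓ - 1/T (h(m, T) = (1/(-1) + 3/(0 - T))/3 = (1*(-1) + 3/((-T)))/3 = (-1 + 3*(-1/T))/3 = (-1 - 3/T)/3 = -⅓ - 1/T)
√(-4 + Q) + h(-2, -7)*(-30) = √(-4 + 30) + ((⅓)*(-3 - 1*(-7))/(-7))*(-30) = √26 + ((⅓)*(-⅐)*(-3 + 7))*(-30) = √26 + ((⅓)*(-⅐)*4)*(-30) = √26 - 4/21*(-30) = √26 + 40/7 = 40/7 + √26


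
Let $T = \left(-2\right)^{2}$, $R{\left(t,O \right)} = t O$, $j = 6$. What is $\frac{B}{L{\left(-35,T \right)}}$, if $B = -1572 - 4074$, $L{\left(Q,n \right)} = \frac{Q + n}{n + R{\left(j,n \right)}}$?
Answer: $\frac{158088}{31} \approx 5099.6$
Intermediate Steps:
$R{\left(t,O \right)} = O t$
$T = 4$
$L{\left(Q,n \right)} = \frac{Q + n}{7 n}$ ($L{\left(Q,n \right)} = \frac{Q + n}{n + n 6} = \frac{Q + n}{n + 6 n} = \frac{Q + n}{7 n}$)
$B = -5646$
$\frac{B}{L{\left(-35,T \right)}} = - \frac{5646}{\frac{1}{7} \cdot \frac{1}{4} \left(-35 + 4\right)} = - \frac{5646}{\frac{1}{7} \cdot \frac{1}{4} \left(-31\right)} = - \frac{5646}{- \frac{31}{28}} = \left(-5646\right) \left(- \frac{28}{31}\right) = \frac{158088}{31}$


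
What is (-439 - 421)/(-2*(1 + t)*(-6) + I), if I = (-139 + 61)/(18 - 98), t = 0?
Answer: -34400/519 ≈ -66.281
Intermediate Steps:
I = 39/40 (I = -78/(-80) = -78*(-1/80) = 39/40 ≈ 0.97500)
(-439 - 421)/(-2*(1 + t)*(-6) + I) = (-439 - 421)/(-2*(1 + 0)*(-6) + 39/40) = -860/(-2*1*(-6) + 39/40) = -860/(-2*(-6) + 39/40) = -860/(12 + 39/40) = -860/519/40 = -860*40/519 = -34400/519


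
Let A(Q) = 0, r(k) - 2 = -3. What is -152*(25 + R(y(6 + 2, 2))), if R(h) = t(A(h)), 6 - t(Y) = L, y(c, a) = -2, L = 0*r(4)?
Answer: -4712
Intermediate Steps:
r(k) = -1 (r(k) = 2 - 3 = -1)
L = 0 (L = 0*(-1) = 0)
t(Y) = 6 (t(Y) = 6 - 1*0 = 6 + 0 = 6)
R(h) = 6
-152*(25 + R(y(6 + 2, 2))) = -152*(25 + 6) = -152*31 = -4712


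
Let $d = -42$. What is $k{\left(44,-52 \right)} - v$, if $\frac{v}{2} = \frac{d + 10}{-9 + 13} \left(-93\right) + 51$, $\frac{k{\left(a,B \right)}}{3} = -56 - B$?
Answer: $-1602$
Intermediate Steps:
$k{\left(a,B \right)} = -168 - 3 B$ ($k{\left(a,B \right)} = 3 \left(-56 - B\right) = -168 - 3 B$)
$v = 1590$ ($v = 2 \left(\frac{-42 + 10}{-9 + 13} \left(-93\right) + 51\right) = 2 \left(- \frac{32}{4} \left(-93\right) + 51\right) = 2 \left(\left(-32\right) \frac{1}{4} \left(-93\right) + 51\right) = 2 \left(\left(-8\right) \left(-93\right) + 51\right) = 2 \left(744 + 51\right) = 2 \cdot 795 = 1590$)
$k{\left(44,-52 \right)} - v = \left(-168 - -156\right) - 1590 = \left(-168 + 156\right) - 1590 = -12 - 1590 = -1602$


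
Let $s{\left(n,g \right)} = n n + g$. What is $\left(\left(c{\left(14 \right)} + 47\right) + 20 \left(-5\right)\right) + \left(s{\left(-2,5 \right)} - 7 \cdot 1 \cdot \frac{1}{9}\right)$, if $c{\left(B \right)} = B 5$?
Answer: $\frac{227}{9} \approx 25.222$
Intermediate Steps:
$c{\left(B \right)} = 5 B$
$s{\left(n,g \right)} = g + n^{2}$ ($s{\left(n,g \right)} = n^{2} + g = g + n^{2}$)
$\left(\left(c{\left(14 \right)} + 47\right) + 20 \left(-5\right)\right) + \left(s{\left(-2,5 \right)} - 7 \cdot 1 \cdot \frac{1}{9}\right) = \left(\left(5 \cdot 14 + 47\right) + 20 \left(-5\right)\right) - \left(-5 - 4 + 7 \cdot 1 \cdot \frac{1}{9}\right) = \left(\left(70 + 47\right) - 100\right) + \left(\left(5 + 4\right) - 7 \cdot 1 \cdot \frac{1}{9}\right) = \left(117 - 100\right) + \left(9 - \frac{7}{9}\right) = 17 + \left(9 - \frac{7}{9}\right) = 17 + \frac{74}{9} = \frac{227}{9}$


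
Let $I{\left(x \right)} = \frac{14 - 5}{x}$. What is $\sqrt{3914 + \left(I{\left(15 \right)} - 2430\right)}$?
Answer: $\frac{\sqrt{37115}}{5} \approx 38.531$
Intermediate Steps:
$I{\left(x \right)} = \frac{9}{x}$ ($I{\left(x \right)} = \frac{14 - 5}{x} = \frac{9}{x}$)
$\sqrt{3914 + \left(I{\left(15 \right)} - 2430\right)} = \sqrt{3914 + \left(\frac{9}{15} - 2430\right)} = \sqrt{3914 + \left(9 \cdot \frac{1}{15} - 2430\right)} = \sqrt{3914 + \left(\frac{3}{5} - 2430\right)} = \sqrt{3914 - \frac{12147}{5}} = \sqrt{\frac{7423}{5}} = \frac{\sqrt{37115}}{5}$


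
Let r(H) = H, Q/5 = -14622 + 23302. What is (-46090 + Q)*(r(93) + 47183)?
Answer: -127172440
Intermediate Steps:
Q = 43400 (Q = 5*(-14622 + 23302) = 5*8680 = 43400)
(-46090 + Q)*(r(93) + 47183) = (-46090 + 43400)*(93 + 47183) = -2690*47276 = -127172440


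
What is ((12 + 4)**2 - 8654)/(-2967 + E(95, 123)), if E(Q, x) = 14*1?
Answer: 8398/2953 ≈ 2.8439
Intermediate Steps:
E(Q, x) = 14
((12 + 4)**2 - 8654)/(-2967 + E(95, 123)) = ((12 + 4)**2 - 8654)/(-2967 + 14) = (16**2 - 8654)/(-2953) = (256 - 8654)*(-1/2953) = -8398*(-1/2953) = 8398/2953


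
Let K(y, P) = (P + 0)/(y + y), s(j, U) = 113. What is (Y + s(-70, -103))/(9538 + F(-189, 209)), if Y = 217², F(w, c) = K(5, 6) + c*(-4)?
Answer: 236010/43513 ≈ 5.4239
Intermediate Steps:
K(y, P) = P/(2*y) (K(y, P) = P/((2*y)) = P*(1/(2*y)) = P/(2*y))
F(w, c) = ⅗ - 4*c (F(w, c) = (½)*6/5 + c*(-4) = (½)*6*(⅕) - 4*c = ⅗ - 4*c)
Y = 47089
(Y + s(-70, -103))/(9538 + F(-189, 209)) = (47089 + 113)/(9538 + (⅗ - 4*209)) = 47202/(9538 + (⅗ - 836)) = 47202/(9538 - 4177/5) = 47202/(43513/5) = 47202*(5/43513) = 236010/43513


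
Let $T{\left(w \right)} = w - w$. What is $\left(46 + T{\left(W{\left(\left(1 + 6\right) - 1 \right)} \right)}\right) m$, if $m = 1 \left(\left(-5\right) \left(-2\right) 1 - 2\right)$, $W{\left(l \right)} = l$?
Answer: $368$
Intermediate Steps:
$m = 8$ ($m = 1 \left(10 \cdot 1 - 2\right) = 1 \left(10 - 2\right) = 1 \cdot 8 = 8$)
$T{\left(w \right)} = 0$
$\left(46 + T{\left(W{\left(\left(1 + 6\right) - 1 \right)} \right)}\right) m = \left(46 + 0\right) 8 = 46 \cdot 8 = 368$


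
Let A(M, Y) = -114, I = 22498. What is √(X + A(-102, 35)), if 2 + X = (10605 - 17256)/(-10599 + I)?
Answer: I*√16503139565/11899 ≈ 10.796*I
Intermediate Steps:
X = -30449/11899 (X = -2 + (10605 - 17256)/(-10599 + 22498) = -2 - 6651/11899 = -30449/11899 ≈ -2.5590)
√(X + A(-102, 35)) = √(-30449/11899 - 114) = √(-1386935/11899) = I*√16503139565/11899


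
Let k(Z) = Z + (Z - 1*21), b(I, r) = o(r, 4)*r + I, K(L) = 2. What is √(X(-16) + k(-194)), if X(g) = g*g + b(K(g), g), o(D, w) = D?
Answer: √105 ≈ 10.247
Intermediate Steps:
b(I, r) = I + r² (b(I, r) = r*r + I = r² + I = I + r²)
k(Z) = -21 + 2*Z (k(Z) = Z + (Z - 21) = Z + (-21 + Z) = -21 + 2*Z)
X(g) = 2 + 2*g² (X(g) = g*g + (2 + g²) = g² + (2 + g²) = 2 + 2*g²)
√(X(-16) + k(-194)) = √((2 + 2*(-16)²) + (-21 + 2*(-194))) = √((2 + 2*256) + (-21 - 388)) = √((2 + 512) - 409) = √(514 - 409) = √105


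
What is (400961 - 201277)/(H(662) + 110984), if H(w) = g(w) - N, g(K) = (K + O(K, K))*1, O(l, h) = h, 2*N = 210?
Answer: 199684/112203 ≈ 1.7797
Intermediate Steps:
N = 105 (N = (1/2)*210 = 105)
g(K) = 2*K (g(K) = (K + K)*1 = (2*K)*1 = 2*K)
H(w) = -105 + 2*w (H(w) = 2*w - 1*105 = 2*w - 105 = -105 + 2*w)
(400961 - 201277)/(H(662) + 110984) = (400961 - 201277)/((-105 + 2*662) + 110984) = 199684/((-105 + 1324) + 110984) = 199684/(1219 + 110984) = 199684/112203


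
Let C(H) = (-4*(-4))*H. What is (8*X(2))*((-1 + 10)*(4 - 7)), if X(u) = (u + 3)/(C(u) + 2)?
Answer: -540/17 ≈ -31.765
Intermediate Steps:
C(H) = 16*H
X(u) = (3 + u)/(2 + 16*u) (X(u) = (u + 3)/(16*u + 2) = (3 + u)/(2 + 16*u))
(8*X(2))*((-1 + 10)*(4 - 7)) = (8*((3 + 2)/(2*(1 + 8*2))))*((-1 + 10)*(4 - 7)) = (8*((1/2)*5/(1 + 16)))*(9*(-3)) = (8*((1/2)*5/17))*(-27) = (8*((1/2)*(1/17)*5))*(-27) = (8*(5/34))*(-27) = (20/17)*(-27) = -540/17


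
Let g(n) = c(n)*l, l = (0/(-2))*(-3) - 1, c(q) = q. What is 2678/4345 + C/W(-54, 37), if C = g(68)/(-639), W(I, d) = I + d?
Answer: 1693862/2776455 ≈ 0.61008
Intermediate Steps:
l = -1 (l = (0*(-½))*(-3) - 1 = 0*(-3) - 1 = 0 - 1 = -1)
g(n) = -n (g(n) = n*(-1) = -n)
C = 68/639 (C = -1*68/(-639) = -68*(-1/639) = 68/639 ≈ 0.10642)
2678/4345 + C/W(-54, 37) = 2678/4345 + 68/(639*(-54 + 37)) = 2678*(1/4345) + (68/639)/(-17) = 2678/4345 + (68/639)*(-1/17) = 2678/4345 - 4/639 = 1693862/2776455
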